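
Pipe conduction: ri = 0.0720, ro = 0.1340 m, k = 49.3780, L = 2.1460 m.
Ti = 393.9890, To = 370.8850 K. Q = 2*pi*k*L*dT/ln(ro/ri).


dT = 23.1040 K
ln(ro/ri) = 0.6212
Q = 2*pi*49.3780*2.1460*23.1040 / 0.6212 = 24763.7956 W

24763.7956 W


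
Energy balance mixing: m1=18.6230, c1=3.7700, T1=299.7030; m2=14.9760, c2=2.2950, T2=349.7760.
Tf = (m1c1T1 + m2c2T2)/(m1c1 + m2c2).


num = 33063.5342
den = 104.5786
Tf = 316.1596 K

316.1596 K


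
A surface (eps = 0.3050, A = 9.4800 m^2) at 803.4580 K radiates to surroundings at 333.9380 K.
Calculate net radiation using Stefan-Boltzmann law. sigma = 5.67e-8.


T^4 = 4.1673e+11
Tsurr^4 = 1.2436e+10
Q = 0.3050 * 5.67e-8 * 9.4800 * 4.0429e+11 = 66280.6797 W

66280.6797 W


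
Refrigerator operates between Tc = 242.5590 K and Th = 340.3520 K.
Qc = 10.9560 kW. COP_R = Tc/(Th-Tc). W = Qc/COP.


COP = 242.5590 / 97.7930 = 2.4803
W = 10.9560 / 2.4803 = 4.4172 kW

COP = 2.4803, W = 4.4172 kW


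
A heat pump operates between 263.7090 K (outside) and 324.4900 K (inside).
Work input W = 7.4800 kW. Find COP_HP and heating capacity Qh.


COP = 324.4900 / 60.7810 = 5.3387
Qh = 5.3387 * 7.4800 = 39.9333 kW

COP = 5.3387, Qh = 39.9333 kW


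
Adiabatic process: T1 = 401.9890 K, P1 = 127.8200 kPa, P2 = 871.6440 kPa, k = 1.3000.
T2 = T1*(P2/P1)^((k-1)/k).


(k-1)/k = 0.2308
(P2/P1)^exp = 1.5574
T2 = 401.9890 * 1.5574 = 626.0598 K

626.0598 K


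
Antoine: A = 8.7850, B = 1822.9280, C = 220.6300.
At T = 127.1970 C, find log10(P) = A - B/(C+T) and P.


C+T = 347.8270
B/(C+T) = 5.2409
log10(P) = 8.7850 - 5.2409 = 3.5441
P = 10^3.5441 = 3500.2233 mmHg

3500.2233 mmHg


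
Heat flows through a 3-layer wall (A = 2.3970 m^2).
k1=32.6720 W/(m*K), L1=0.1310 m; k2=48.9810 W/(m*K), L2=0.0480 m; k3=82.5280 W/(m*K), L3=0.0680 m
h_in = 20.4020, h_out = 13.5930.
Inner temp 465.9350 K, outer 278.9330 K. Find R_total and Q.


R_conv_in = 1/(20.4020*2.3970) = 0.0204
R_1 = 0.1310/(32.6720*2.3970) = 0.0017
R_2 = 0.0480/(48.9810*2.3970) = 0.0004
R_3 = 0.0680/(82.5280*2.3970) = 0.0003
R_conv_out = 1/(13.5930*2.3970) = 0.0307
R_total = 0.0536 K/W
Q = 187.0020 / 0.0536 = 3491.1159 W

R_total = 0.0536 K/W, Q = 3491.1159 W


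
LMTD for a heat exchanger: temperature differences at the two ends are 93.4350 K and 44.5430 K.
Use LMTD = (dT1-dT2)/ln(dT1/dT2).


dT1/dT2 = 2.0976
ln(dT1/dT2) = 0.7408
LMTD = 48.8920 / 0.7408 = 65.9979 K

65.9979 K


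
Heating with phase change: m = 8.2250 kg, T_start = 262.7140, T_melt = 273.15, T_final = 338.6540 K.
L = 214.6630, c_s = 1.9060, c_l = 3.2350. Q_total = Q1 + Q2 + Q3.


Q1 (sensible, solid) = 8.2250 * 1.9060 * 10.4360 = 163.6036 kJ
Q2 (latent) = 8.2250 * 214.6630 = 1765.6032 kJ
Q3 (sensible, liquid) = 8.2250 * 3.2350 * 65.5040 = 1742.9222 kJ
Q_total = 3672.1290 kJ

3672.1290 kJ


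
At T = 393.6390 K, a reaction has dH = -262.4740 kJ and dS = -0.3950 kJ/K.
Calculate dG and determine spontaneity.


T*dS = 393.6390 * -0.3950 = -155.4874 kJ
dG = -262.4740 + 155.4874 = -106.9866 kJ (spontaneous)

dG = -106.9866 kJ, spontaneous


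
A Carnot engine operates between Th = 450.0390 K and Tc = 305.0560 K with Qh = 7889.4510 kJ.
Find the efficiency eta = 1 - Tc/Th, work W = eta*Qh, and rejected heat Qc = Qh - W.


eta = 1 - 305.0560/450.0390 = 0.3222
W = 0.3222 * 7889.4510 = 2541.6381 kJ
Qc = 7889.4510 - 2541.6381 = 5347.8129 kJ

eta = 32.2157%, W = 2541.6381 kJ, Qc = 5347.8129 kJ


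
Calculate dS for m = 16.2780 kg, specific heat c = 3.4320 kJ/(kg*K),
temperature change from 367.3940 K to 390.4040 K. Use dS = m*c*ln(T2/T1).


T2/T1 = 1.0626
ln(T2/T1) = 0.0607
dS = 16.2780 * 3.4320 * 0.0607 = 3.3937 kJ/K

3.3937 kJ/K


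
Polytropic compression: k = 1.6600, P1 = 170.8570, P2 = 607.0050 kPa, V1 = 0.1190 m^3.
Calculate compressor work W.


(k-1)/k = 0.3976
(P2/P1)^exp = 1.6554
W = 2.5152 * 170.8570 * 0.1190 * (1.6554 - 1) = 33.5147 kJ

33.5147 kJ


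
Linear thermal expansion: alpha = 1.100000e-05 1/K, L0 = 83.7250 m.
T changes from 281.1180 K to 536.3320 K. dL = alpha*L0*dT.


dT = 255.2140 K
dL = 1.100000e-05 * 83.7250 * 255.2140 = 0.235046 m
L_final = 83.960046 m

dL = 0.235046 m


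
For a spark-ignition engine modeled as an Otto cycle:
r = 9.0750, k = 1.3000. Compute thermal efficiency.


r^(k-1) = 1.9380
eta = 1 - 1/1.9380 = 0.4840 = 48.4004%

48.4004%


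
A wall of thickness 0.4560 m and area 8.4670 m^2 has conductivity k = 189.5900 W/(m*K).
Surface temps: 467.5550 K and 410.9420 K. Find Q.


dT = 56.6130 K
Q = 189.5900 * 8.4670 * 56.6130 / 0.4560 = 199294.9587 W

199294.9587 W


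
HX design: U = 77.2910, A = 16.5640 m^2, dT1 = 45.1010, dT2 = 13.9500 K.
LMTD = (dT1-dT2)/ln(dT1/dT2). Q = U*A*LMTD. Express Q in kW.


LMTD = 26.5471 K
Q = 77.2910 * 16.5640 * 26.5471 = 33986.8439 W = 33.9868 kW

33.9868 kW


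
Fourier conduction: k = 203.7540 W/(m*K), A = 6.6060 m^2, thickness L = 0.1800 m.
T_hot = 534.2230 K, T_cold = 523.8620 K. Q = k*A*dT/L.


dT = 10.3610 K
Q = 203.7540 * 6.6060 * 10.3610 / 0.1800 = 77477.1936 W

77477.1936 W


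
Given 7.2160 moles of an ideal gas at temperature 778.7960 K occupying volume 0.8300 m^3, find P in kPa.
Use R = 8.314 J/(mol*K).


P = nRT/V = 7.2160 * 8.314 * 778.7960 / 0.8300
= 46722.9502 / 0.8300 = 56292.7110 Pa = 56.2927 kPa

56.2927 kPa


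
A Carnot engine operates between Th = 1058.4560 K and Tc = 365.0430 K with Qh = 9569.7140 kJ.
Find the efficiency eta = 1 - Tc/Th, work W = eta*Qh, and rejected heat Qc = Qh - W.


eta = 1 - 365.0430/1058.4560 = 0.6551
W = 0.6551 * 9569.7140 = 6269.2867 kJ
Qc = 9569.7140 - 6269.2867 = 3300.4273 kJ

eta = 65.5117%, W = 6269.2867 kJ, Qc = 3300.4273 kJ


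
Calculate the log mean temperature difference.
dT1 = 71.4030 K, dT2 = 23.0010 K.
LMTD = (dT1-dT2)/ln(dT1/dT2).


dT1/dT2 = 3.1043
ln(dT1/dT2) = 1.1328
LMTD = 48.4020 / 1.1328 = 42.7277 K

42.7277 K


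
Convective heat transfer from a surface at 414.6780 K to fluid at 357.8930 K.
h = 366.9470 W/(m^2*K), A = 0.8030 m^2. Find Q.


dT = 56.7850 K
Q = 366.9470 * 0.8030 * 56.7850 = 16732.1796 W

16732.1796 W


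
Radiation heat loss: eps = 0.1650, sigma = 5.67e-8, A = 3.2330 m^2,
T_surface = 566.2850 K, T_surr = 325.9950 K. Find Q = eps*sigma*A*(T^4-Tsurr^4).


T^4 = 1.0283e+11
Tsurr^4 = 1.1294e+10
Q = 0.1650 * 5.67e-8 * 3.2330 * 9.1541e+10 = 2768.7774 W

2768.7774 W


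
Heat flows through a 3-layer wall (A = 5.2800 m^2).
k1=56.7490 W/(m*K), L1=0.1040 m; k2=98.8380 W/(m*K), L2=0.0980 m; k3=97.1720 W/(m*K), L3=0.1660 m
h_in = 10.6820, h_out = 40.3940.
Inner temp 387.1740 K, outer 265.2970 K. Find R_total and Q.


R_conv_in = 1/(10.6820*5.2800) = 0.0177
R_1 = 0.1040/(56.7490*5.2800) = 0.0003
R_2 = 0.0980/(98.8380*5.2800) = 0.0002
R_3 = 0.1660/(97.1720*5.2800) = 0.0003
R_conv_out = 1/(40.3940*5.2800) = 0.0047
R_total = 0.0233 K/W
Q = 121.8770 / 0.0233 = 5235.8779 W

R_total = 0.0233 K/W, Q = 5235.8779 W


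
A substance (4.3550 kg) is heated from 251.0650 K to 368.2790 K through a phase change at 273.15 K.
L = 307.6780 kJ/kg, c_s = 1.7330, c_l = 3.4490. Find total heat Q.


Q1 (sensible, solid) = 4.3550 * 1.7330 * 22.0850 = 166.6802 kJ
Q2 (latent) = 4.3550 * 307.6780 = 1339.9377 kJ
Q3 (sensible, liquid) = 4.3550 * 3.4490 * 95.1290 = 1428.8752 kJ
Q_total = 2935.4931 kJ

2935.4931 kJ


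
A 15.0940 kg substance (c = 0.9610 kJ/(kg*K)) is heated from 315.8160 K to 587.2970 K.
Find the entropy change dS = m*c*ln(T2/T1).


T2/T1 = 1.8596
ln(T2/T1) = 0.6204
dS = 15.0940 * 0.9610 * 0.6204 = 8.9987 kJ/K

8.9987 kJ/K


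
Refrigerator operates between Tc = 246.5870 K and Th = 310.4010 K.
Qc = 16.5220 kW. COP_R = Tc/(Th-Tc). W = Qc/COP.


COP = 246.5870 / 63.8140 = 3.8642
W = 16.5220 / 3.8642 = 4.2757 kW

COP = 3.8642, W = 4.2757 kW


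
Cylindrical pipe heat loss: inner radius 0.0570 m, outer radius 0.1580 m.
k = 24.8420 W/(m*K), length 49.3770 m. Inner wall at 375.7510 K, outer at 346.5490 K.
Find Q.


dT = 29.2020 K
ln(ro/ri) = 1.0195
Q = 2*pi*24.8420*49.3770*29.2020 / 1.0195 = 220748.5447 W

220748.5447 W


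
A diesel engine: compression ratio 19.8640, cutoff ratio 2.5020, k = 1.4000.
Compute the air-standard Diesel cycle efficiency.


r^(k-1) = 3.3054
rc^k = 3.6108
eta = 0.6244 = 62.4381%

62.4381%


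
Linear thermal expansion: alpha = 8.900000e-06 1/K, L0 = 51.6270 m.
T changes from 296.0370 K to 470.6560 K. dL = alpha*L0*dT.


dT = 174.6190 K
dL = 8.900000e-06 * 51.6270 * 174.6190 = 0.080234 m
L_final = 51.707234 m

dL = 0.080234 m


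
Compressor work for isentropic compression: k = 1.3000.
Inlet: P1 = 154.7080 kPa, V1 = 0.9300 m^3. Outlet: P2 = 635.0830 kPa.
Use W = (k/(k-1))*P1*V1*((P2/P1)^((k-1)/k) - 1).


(k-1)/k = 0.2308
(P2/P1)^exp = 1.3853
W = 4.3333 * 154.7080 * 0.9300 * (1.3853 - 1) = 240.2064 kJ

240.2064 kJ


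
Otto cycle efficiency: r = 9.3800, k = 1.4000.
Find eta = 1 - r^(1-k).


r^(k-1) = 2.4484
eta = 1 - 1/2.4484 = 0.5916 = 59.1569%

59.1569%


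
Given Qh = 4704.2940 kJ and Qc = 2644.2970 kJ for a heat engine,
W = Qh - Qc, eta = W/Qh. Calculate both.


W = 4704.2940 - 2644.2970 = 2059.9970 kJ
eta = 2059.9970 / 4704.2940 = 0.4379 = 43.7897%

W = 2059.9970 kJ, eta = 43.7897%


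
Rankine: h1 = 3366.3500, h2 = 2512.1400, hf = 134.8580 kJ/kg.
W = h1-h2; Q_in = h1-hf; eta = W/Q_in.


W = 854.2100 kJ/kg
Q_in = 3231.4920 kJ/kg
eta = 0.2643 = 26.4339%

eta = 26.4339%


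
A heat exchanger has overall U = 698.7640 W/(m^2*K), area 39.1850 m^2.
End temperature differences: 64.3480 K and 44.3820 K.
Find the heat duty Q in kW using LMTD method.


LMTD = 53.7483 K
Q = 698.7640 * 39.1850 * 53.7483 = 1471687.1779 W = 1471.6872 kW

1471.6872 kW


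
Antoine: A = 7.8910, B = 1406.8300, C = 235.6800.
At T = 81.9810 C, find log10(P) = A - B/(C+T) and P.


C+T = 317.6610
B/(C+T) = 4.4287
log10(P) = 7.8910 - 4.4287 = 3.4623
P = 10^3.4623 = 2899.2463 mmHg

2899.2463 mmHg


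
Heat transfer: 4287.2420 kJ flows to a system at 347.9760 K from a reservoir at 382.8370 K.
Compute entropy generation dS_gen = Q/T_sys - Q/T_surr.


dS_sys = 4287.2420/347.9760 = 12.3205 kJ/K
dS_surr = -4287.2420/382.8370 = -11.1986 kJ/K
dS_gen = 12.3205 - 11.1986 = 1.1219 kJ/K (irreversible)

dS_gen = 1.1219 kJ/K, irreversible


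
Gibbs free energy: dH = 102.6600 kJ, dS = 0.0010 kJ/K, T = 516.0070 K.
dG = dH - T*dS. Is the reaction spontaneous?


T*dS = 516.0070 * 0.0010 = 0.5160 kJ
dG = 102.6600 - 0.5160 = 102.1440 kJ (non-spontaneous)

dG = 102.1440 kJ, non-spontaneous


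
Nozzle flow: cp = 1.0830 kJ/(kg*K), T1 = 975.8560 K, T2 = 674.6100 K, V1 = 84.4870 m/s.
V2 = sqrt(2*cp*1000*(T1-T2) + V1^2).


dT = 301.2460 K
2*cp*1000*dT = 652498.8360
V1^2 = 7138.0532
V2 = sqrt(659636.8892) = 812.1803 m/s

812.1803 m/s


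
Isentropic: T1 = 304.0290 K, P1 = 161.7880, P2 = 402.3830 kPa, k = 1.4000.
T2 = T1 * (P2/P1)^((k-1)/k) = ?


(k-1)/k = 0.2857
(P2/P1)^exp = 1.2973
T2 = 304.0290 * 1.2973 = 394.4303 K

394.4303 K


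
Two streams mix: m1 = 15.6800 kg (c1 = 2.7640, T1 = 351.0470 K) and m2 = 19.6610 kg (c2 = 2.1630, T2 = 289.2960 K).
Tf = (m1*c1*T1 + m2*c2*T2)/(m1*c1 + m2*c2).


num = 27517.0251
den = 85.8663
Tf = 320.4638 K

320.4638 K


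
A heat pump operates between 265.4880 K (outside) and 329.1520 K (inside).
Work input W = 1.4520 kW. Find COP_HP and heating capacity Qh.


COP = 329.1520 / 63.6640 = 5.1701
Qh = 5.1701 * 1.4520 = 7.5070 kW

COP = 5.1701, Qh = 7.5070 kW


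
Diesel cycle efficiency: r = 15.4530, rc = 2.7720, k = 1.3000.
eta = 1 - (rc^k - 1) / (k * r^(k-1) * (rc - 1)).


r^(k-1) = 2.2735
rc^k = 3.7638
eta = 0.4723 = 47.2282%

47.2282%


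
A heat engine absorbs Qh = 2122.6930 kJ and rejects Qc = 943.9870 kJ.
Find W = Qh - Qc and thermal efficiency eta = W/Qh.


W = 2122.6930 - 943.9870 = 1178.7060 kJ
eta = 1178.7060 / 2122.6930 = 0.5553 = 55.5288%

W = 1178.7060 kJ, eta = 55.5288%


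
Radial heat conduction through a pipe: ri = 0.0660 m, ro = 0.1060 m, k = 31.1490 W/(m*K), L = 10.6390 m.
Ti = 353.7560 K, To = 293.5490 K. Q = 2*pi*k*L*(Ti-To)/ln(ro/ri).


dT = 60.2070 K
ln(ro/ri) = 0.4738
Q = 2*pi*31.1490*10.6390*60.2070 / 0.4738 = 264600.7438 W

264600.7438 W


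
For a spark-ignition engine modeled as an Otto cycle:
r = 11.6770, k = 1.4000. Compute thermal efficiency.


r^(k-1) = 2.6726
eta = 1 - 1/2.6726 = 0.6258 = 62.5831%

62.5831%


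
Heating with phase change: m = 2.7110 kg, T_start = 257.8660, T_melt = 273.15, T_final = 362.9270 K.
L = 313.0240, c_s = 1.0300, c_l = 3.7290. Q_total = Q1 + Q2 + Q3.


Q1 (sensible, solid) = 2.7110 * 1.0300 * 15.2840 = 42.6780 kJ
Q2 (latent) = 2.7110 * 313.0240 = 848.6081 kJ
Q3 (sensible, liquid) = 2.7110 * 3.7290 * 89.7770 = 907.5843 kJ
Q_total = 1798.8704 kJ

1798.8704 kJ


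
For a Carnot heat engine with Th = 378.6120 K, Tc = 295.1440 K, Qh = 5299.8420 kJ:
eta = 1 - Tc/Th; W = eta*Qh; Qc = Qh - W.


eta = 1 - 295.1440/378.6120 = 0.2205
W = 0.2205 * 5299.8420 = 1168.3919 kJ
Qc = 5299.8420 - 1168.3919 = 4131.4501 kJ

eta = 22.0458%, W = 1168.3919 kJ, Qc = 4131.4501 kJ


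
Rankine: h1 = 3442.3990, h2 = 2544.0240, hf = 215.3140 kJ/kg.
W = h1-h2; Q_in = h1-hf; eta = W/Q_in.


W = 898.3750 kJ/kg
Q_in = 3227.0850 kJ/kg
eta = 0.2784 = 27.8386%

eta = 27.8386%


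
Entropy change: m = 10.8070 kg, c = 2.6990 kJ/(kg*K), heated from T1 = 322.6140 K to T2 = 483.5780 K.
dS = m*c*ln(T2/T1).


T2/T1 = 1.4989
ln(T2/T1) = 0.4048
dS = 10.8070 * 2.6990 * 0.4048 = 11.8060 kJ/K

11.8060 kJ/K


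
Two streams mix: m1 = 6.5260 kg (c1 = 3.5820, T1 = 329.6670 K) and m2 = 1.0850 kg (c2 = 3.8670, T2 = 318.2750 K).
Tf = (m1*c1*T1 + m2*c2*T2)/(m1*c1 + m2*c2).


num = 9041.7241
den = 27.5718
Tf = 327.9334 K

327.9334 K


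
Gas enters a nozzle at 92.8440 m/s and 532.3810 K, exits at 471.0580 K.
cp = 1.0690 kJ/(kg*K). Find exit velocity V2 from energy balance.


dT = 61.3230 K
2*cp*1000*dT = 131108.5740
V1^2 = 8620.0083
V2 = sqrt(139728.5823) = 373.8029 m/s

373.8029 m/s


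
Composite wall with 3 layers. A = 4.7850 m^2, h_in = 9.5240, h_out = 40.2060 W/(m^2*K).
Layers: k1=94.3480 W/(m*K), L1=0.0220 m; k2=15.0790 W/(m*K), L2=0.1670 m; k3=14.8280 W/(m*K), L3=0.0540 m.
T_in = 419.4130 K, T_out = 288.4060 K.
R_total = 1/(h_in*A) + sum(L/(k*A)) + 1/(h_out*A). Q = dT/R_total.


R_conv_in = 1/(9.5240*4.7850) = 0.0219
R_1 = 0.0220/(94.3480*4.7850) = 4.8731e-05
R_2 = 0.1670/(15.0790*4.7850) = 0.0023
R_3 = 0.0540/(14.8280*4.7850) = 0.0008
R_conv_out = 1/(40.2060*4.7850) = 0.0052
R_total = 0.0303 K/W
Q = 131.0070 / 0.0303 = 4328.6118 W

R_total = 0.0303 K/W, Q = 4328.6118 W


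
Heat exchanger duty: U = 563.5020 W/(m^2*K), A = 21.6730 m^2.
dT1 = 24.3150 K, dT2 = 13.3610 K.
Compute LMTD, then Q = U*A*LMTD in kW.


LMTD = 18.2947 K
Q = 563.5020 * 21.6730 * 18.2947 = 223428.8326 W = 223.4288 kW

223.4288 kW


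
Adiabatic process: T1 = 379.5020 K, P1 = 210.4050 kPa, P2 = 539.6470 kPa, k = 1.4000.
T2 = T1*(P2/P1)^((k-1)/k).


(k-1)/k = 0.2857
(P2/P1)^exp = 1.3088
T2 = 379.5020 * 1.3088 = 496.6913 K

496.6913 K


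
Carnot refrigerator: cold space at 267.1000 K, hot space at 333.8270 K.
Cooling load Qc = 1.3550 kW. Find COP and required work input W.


COP = 267.1000 / 66.7270 = 4.0029
W = 1.3550 / 4.0029 = 0.3385 kW

COP = 4.0029, W = 0.3385 kW


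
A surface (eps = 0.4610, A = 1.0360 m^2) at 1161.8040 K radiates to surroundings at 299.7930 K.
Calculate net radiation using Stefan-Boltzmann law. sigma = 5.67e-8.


T^4 = 1.8219e+12
Tsurr^4 = 8.0777e+09
Q = 0.4610 * 5.67e-8 * 1.0360 * 1.8139e+12 = 49118.5400 W

49118.5400 W


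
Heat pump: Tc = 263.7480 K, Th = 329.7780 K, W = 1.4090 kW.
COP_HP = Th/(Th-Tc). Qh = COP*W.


COP = 329.7780 / 66.0300 = 4.9944
Qh = 4.9944 * 1.4090 = 7.0371 kW

COP = 4.9944, Qh = 7.0371 kW


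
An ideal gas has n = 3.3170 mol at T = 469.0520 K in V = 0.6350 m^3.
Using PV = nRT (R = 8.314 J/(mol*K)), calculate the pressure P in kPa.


P = nRT/V = 3.3170 * 8.314 * 469.0520 / 0.6350
= 12935.2994 / 0.6350 = 20370.5502 Pa = 20.3706 kPa

20.3706 kPa


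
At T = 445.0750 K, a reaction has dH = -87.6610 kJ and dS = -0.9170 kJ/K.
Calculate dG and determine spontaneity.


T*dS = 445.0750 * -0.9170 = -408.1338 kJ
dG = -87.6610 + 408.1338 = 320.4728 kJ (non-spontaneous)

dG = 320.4728 kJ, non-spontaneous


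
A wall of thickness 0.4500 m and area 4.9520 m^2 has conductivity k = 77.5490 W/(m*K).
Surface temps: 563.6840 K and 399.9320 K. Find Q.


dT = 163.7520 K
Q = 77.5490 * 4.9520 * 163.7520 / 0.4500 = 139743.2815 W

139743.2815 W


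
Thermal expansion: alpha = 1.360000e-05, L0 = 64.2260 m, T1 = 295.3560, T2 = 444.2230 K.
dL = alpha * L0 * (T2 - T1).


dT = 148.8670 K
dL = 1.360000e-05 * 64.2260 * 148.8670 = 0.130031 m
L_final = 64.356031 m

dL = 0.130031 m


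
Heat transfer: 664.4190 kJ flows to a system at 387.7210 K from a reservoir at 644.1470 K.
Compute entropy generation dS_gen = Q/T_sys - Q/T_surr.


dS_sys = 664.4190/387.7210 = 1.7137 kJ/K
dS_surr = -664.4190/644.1470 = -1.0315 kJ/K
dS_gen = 1.7137 - 1.0315 = 0.6822 kJ/K (irreversible)

dS_gen = 0.6822 kJ/K, irreversible


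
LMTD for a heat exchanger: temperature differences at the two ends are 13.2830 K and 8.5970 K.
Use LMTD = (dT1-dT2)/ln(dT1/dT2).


dT1/dT2 = 1.5451
ln(dT1/dT2) = 0.4351
LMTD = 4.6860 / 0.4351 = 10.7706 K

10.7706 K


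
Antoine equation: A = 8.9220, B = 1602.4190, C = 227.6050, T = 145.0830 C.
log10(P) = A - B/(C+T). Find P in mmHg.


C+T = 372.6880
B/(C+T) = 4.2996
log10(P) = 8.9220 - 4.2996 = 4.6224
P = 10^4.6224 = 41915.4410 mmHg

41915.4410 mmHg


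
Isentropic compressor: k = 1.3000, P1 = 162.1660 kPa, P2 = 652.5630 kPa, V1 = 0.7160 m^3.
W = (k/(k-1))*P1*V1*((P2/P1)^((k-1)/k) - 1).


(k-1)/k = 0.2308
(P2/P1)^exp = 1.3789
W = 4.3333 * 162.1660 * 0.7160 * (1.3789 - 1) = 190.6500 kJ

190.6500 kJ


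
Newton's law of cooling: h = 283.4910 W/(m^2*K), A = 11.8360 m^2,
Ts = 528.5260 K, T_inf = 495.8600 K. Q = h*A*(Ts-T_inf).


dT = 32.6660 K
Q = 283.4910 * 11.8360 * 32.6660 = 109607.4793 W

109607.4793 W


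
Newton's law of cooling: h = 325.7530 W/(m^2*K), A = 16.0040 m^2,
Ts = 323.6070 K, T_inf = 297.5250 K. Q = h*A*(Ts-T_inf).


dT = 26.0820 K
Q = 325.7530 * 16.0040 * 26.0820 = 135974.6211 W

135974.6211 W


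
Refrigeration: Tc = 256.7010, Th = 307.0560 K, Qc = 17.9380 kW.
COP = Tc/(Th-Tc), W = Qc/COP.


COP = 256.7010 / 50.3550 = 5.0978
W = 17.9380 / 5.0978 = 3.5188 kW

COP = 5.0978, W = 3.5188 kW


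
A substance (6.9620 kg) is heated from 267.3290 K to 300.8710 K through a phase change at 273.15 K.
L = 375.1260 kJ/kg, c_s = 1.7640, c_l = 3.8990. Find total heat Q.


Q1 (sensible, solid) = 6.9620 * 1.7640 * 5.8210 = 71.4875 kJ
Q2 (latent) = 6.9620 * 375.1260 = 2611.6272 kJ
Q3 (sensible, liquid) = 6.9620 * 3.8990 * 27.7210 = 752.4821 kJ
Q_total = 3435.5968 kJ

3435.5968 kJ


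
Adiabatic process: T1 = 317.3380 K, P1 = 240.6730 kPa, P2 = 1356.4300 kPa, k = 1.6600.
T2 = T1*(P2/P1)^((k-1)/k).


(k-1)/k = 0.3976
(P2/P1)^exp = 1.9887
T2 = 317.3380 * 1.9887 = 631.1034 K

631.1034 K


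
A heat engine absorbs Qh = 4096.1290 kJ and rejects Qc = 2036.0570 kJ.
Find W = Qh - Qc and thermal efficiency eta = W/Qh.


W = 4096.1290 - 2036.0570 = 2060.0720 kJ
eta = 2060.0720 / 4096.1290 = 0.5029 = 50.2931%

W = 2060.0720 kJ, eta = 50.2931%


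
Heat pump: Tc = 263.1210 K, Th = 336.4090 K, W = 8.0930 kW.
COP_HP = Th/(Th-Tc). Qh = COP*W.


COP = 336.4090 / 73.2880 = 4.5902
Qh = 4.5902 * 8.0930 = 37.1488 kW

COP = 4.5902, Qh = 37.1488 kW


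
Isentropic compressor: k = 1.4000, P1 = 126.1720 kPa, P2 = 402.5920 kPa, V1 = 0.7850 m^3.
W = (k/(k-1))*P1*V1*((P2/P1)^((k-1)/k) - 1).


(k-1)/k = 0.2857
(P2/P1)^exp = 1.3931
W = 3.5000 * 126.1720 * 0.7850 * (1.3931 - 1) = 136.2597 kJ

136.2597 kJ


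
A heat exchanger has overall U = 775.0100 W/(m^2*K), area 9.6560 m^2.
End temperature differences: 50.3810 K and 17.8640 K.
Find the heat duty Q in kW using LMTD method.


LMTD = 31.3620 K
Q = 775.0100 * 9.6560 * 31.3620 = 234697.7367 W = 234.6977 kW

234.6977 kW


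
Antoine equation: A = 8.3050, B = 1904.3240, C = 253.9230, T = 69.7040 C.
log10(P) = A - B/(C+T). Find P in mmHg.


C+T = 323.6270
B/(C+T) = 5.8843
log10(P) = 8.3050 - 5.8843 = 2.4207
P = 10^2.4207 = 263.4405 mmHg

263.4405 mmHg


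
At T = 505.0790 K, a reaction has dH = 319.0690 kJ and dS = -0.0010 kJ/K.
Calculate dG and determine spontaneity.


T*dS = 505.0790 * -0.0010 = -0.5051 kJ
dG = 319.0690 + 0.5051 = 319.5741 kJ (non-spontaneous)

dG = 319.5741 kJ, non-spontaneous


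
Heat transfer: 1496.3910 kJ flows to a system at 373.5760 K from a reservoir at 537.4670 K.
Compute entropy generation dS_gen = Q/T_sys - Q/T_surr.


dS_sys = 1496.3910/373.5760 = 4.0056 kJ/K
dS_surr = -1496.3910/537.4670 = -2.7842 kJ/K
dS_gen = 4.0056 - 2.7842 = 1.2214 kJ/K (irreversible)

dS_gen = 1.2214 kJ/K, irreversible


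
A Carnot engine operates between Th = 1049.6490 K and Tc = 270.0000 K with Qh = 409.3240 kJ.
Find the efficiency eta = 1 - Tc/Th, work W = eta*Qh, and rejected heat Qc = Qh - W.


eta = 1 - 270.0000/1049.6490 = 0.7428
W = 0.7428 * 409.3240 = 304.0341 kJ
Qc = 409.3240 - 304.0341 = 105.2899 kJ

eta = 74.2771%, W = 304.0341 kJ, Qc = 105.2899 kJ


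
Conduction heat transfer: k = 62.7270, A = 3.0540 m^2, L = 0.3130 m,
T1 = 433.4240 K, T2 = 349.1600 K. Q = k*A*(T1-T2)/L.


dT = 84.2640 K
Q = 62.7270 * 3.0540 * 84.2640 / 0.3130 = 51572.8680 W

51572.8680 W


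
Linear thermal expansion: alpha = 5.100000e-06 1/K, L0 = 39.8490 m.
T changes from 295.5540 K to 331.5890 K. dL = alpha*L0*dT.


dT = 36.0350 K
dL = 5.100000e-06 * 39.8490 * 36.0350 = 0.007323 m
L_final = 39.856323 m

dL = 0.007323 m


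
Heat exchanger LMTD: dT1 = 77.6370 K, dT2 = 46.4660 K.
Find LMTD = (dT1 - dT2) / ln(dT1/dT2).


dT1/dT2 = 1.6708
ln(dT1/dT2) = 0.5133
LMTD = 31.1710 / 0.5133 = 60.7239 K

60.7239 K


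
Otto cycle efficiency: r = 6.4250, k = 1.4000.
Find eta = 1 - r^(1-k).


r^(k-1) = 2.1045
eta = 1 - 1/2.1045 = 0.5248 = 52.4828%

52.4828%


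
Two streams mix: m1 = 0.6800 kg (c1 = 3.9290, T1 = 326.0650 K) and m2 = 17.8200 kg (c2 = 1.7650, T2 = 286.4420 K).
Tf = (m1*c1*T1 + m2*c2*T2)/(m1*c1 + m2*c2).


num = 9880.4141
den = 34.1240
Tf = 289.5443 K

289.5443 K


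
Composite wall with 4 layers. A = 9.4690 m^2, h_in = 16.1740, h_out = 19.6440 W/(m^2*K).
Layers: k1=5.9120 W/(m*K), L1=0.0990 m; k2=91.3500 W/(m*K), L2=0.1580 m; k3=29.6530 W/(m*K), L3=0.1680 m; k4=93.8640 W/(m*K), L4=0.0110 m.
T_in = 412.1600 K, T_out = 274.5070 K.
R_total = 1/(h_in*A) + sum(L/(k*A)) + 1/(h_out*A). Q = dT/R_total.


R_conv_in = 1/(16.1740*9.4690) = 0.0065
R_1 = 0.0990/(5.9120*9.4690) = 0.0018
R_2 = 0.1580/(91.3500*9.4690) = 0.0002
R_3 = 0.1680/(29.6530*9.4690) = 0.0006
R_4 = 0.0110/(93.8640*9.4690) = 1.2376e-05
R_conv_out = 1/(19.6440*9.4690) = 0.0054
R_total = 0.0145 K/W
Q = 137.6530 / 0.0145 = 9514.7104 W

R_total = 0.0145 K/W, Q = 9514.7104 W


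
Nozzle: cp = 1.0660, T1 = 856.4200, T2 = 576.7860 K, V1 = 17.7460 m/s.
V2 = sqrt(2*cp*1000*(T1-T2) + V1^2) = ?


dT = 279.6340 K
2*cp*1000*dT = 596179.6880
V1^2 = 314.9205
V2 = sqrt(596494.6085) = 772.3306 m/s

772.3306 m/s


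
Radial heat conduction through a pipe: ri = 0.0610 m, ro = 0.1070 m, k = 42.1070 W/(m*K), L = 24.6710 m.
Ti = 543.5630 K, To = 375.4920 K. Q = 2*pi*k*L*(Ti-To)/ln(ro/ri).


dT = 168.0710 K
ln(ro/ri) = 0.5620
Q = 2*pi*42.1070*24.6710*168.0710 / 0.5620 = 1952145.5239 W

1952145.5239 W


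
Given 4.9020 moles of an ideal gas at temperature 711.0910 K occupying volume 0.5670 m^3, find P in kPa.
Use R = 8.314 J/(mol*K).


P = nRT/V = 4.9020 * 8.314 * 711.0910 / 0.5670
= 28980.6758 / 0.5670 = 51112.3031 Pa = 51.1123 kPa

51.1123 kPa


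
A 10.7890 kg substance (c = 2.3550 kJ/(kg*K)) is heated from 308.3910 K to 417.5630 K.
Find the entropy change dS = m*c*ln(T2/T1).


T2/T1 = 1.3540
ln(T2/T1) = 0.3031
dS = 10.7890 * 2.3550 * 0.3031 = 7.7004 kJ/K

7.7004 kJ/K


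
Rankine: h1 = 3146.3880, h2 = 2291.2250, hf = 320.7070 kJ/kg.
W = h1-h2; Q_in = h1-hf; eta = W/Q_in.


W = 855.1630 kJ/kg
Q_in = 2825.6810 kJ/kg
eta = 0.3026 = 30.2640%

eta = 30.2640%


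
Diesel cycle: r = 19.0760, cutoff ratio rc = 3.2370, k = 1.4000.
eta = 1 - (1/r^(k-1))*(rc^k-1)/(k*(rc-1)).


r^(k-1) = 3.2523
rc^k = 5.1784
eta = 0.5898 = 58.9771%

58.9771%


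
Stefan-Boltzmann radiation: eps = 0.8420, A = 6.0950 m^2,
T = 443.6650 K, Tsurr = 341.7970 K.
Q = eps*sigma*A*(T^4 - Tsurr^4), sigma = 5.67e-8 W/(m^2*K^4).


T^4 = 3.8745e+10
Tsurr^4 = 1.3648e+10
Q = 0.8420 * 5.67e-8 * 6.0950 * 2.5097e+10 = 7302.9150 W

7302.9150 W


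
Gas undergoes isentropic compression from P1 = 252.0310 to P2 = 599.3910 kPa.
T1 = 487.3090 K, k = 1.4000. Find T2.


(k-1)/k = 0.2857
(P2/P1)^exp = 1.2809
T2 = 487.3090 * 1.2809 = 624.1748 K

624.1748 K


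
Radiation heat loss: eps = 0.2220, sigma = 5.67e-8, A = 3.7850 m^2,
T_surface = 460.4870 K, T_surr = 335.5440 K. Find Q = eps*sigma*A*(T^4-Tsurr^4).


T^4 = 4.4964e+10
Tsurr^4 = 1.2676e+10
Q = 0.2220 * 5.67e-8 * 3.7850 * 3.2288e+10 = 1538.3078 W

1538.3078 W


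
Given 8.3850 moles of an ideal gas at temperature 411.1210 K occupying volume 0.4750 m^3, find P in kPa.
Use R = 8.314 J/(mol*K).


P = nRT/V = 8.3850 * 8.314 * 411.1210 / 0.4750
= 28660.4330 / 0.4750 = 60337.7538 Pa = 60.3378 kPa

60.3378 kPa


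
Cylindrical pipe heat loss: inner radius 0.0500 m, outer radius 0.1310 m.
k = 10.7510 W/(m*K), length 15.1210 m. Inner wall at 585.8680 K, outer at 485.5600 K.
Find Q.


dT = 100.3080 K
ln(ro/ri) = 0.9632
Q = 2*pi*10.7510*15.1210*100.3080 / 0.9632 = 106375.0852 W

106375.0852 W


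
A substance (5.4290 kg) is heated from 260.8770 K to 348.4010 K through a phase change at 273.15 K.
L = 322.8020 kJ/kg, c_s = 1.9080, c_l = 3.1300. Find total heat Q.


Q1 (sensible, solid) = 5.4290 * 1.9080 * 12.2730 = 127.1303 kJ
Q2 (latent) = 5.4290 * 322.8020 = 1752.4921 kJ
Q3 (sensible, liquid) = 5.4290 * 3.1300 * 75.2510 = 1278.7229 kJ
Q_total = 3158.3453 kJ

3158.3453 kJ


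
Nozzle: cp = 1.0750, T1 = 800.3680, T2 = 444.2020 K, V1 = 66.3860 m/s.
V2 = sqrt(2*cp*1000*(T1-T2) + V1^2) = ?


dT = 356.1660 K
2*cp*1000*dT = 765756.9000
V1^2 = 4407.1010
V2 = sqrt(770164.0010) = 877.5899 m/s

877.5899 m/s


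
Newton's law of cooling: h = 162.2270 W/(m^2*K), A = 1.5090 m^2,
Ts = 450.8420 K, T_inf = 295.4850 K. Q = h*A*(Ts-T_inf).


dT = 155.3570 K
Q = 162.2270 * 1.5090 * 155.3570 = 38031.4780 W

38031.4780 W


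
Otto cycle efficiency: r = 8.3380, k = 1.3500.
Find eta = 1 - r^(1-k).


r^(k-1) = 2.1007
eta = 1 - 1/2.1007 = 0.5240 = 52.3977%

52.3977%


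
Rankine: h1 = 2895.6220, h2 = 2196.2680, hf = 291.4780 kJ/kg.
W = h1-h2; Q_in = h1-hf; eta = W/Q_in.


W = 699.3540 kJ/kg
Q_in = 2604.1440 kJ/kg
eta = 0.2686 = 26.8554%

eta = 26.8554%


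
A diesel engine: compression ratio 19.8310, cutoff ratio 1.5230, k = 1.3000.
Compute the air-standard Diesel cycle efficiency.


r^(k-1) = 2.4502
rc^k = 1.7279
eta = 0.5631 = 56.3079%

56.3079%


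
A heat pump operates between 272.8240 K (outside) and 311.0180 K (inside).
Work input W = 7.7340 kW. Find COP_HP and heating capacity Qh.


COP = 311.0180 / 38.1940 = 8.1431
Qh = 8.1431 * 7.7340 = 62.9788 kW

COP = 8.1431, Qh = 62.9788 kW


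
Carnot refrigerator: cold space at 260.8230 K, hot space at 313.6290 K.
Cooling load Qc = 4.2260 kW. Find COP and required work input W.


COP = 260.8230 / 52.8060 = 4.9393
W = 4.2260 / 4.9393 = 0.8556 kW

COP = 4.9393, W = 0.8556 kW


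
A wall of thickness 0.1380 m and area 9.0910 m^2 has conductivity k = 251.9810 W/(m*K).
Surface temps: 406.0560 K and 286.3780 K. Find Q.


dT = 119.6780 K
Q = 251.9810 * 9.0910 * 119.6780 / 0.1380 = 1986619.4785 W

1986619.4785 W


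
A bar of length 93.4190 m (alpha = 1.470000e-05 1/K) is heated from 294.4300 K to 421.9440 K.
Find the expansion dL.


dT = 127.5140 K
dL = 1.470000e-05 * 93.4190 * 127.5140 = 0.175110 m
L_final = 93.594110 m

dL = 0.175110 m


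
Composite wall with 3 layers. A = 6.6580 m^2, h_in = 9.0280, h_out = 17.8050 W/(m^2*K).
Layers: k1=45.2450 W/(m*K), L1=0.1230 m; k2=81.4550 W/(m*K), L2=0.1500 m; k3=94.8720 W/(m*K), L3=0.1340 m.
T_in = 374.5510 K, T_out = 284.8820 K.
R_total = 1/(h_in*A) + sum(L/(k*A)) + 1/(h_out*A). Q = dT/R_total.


R_conv_in = 1/(9.0280*6.6580) = 0.0166
R_1 = 0.1230/(45.2450*6.6580) = 0.0004
R_2 = 0.1500/(81.4550*6.6580) = 0.0003
R_3 = 0.1340/(94.8720*6.6580) = 0.0002
R_conv_out = 1/(17.8050*6.6580) = 0.0084
R_total = 0.0260 K/W
Q = 89.6690 / 0.0260 = 3452.8973 W

R_total = 0.0260 K/W, Q = 3452.8973 W


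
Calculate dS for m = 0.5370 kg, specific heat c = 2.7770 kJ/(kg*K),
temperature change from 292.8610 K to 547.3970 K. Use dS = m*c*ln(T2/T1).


T2/T1 = 1.8691
ln(T2/T1) = 0.6255
dS = 0.5370 * 2.7770 * 0.6255 = 0.9327 kJ/K

0.9327 kJ/K


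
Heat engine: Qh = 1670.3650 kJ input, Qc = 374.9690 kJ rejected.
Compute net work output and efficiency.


W = 1670.3650 - 374.9690 = 1295.3960 kJ
eta = 1295.3960 / 1670.3650 = 0.7755 = 77.5517%

W = 1295.3960 kJ, eta = 77.5517%


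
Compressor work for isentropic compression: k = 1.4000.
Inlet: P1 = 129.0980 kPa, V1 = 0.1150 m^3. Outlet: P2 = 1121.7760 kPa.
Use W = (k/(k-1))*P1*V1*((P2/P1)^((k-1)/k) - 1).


(k-1)/k = 0.2857
(P2/P1)^exp = 1.8547
W = 3.5000 * 129.0980 * 0.1150 * (1.8547 - 1) = 44.4137 kJ

44.4137 kJ


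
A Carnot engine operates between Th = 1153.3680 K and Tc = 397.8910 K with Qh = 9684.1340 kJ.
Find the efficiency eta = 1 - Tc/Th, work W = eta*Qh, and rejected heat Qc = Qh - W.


eta = 1 - 397.8910/1153.3680 = 0.6550
W = 0.6550 * 9684.1340 = 6343.2838 kJ
Qc = 9684.1340 - 6343.2838 = 3340.8502 kJ

eta = 65.5018%, W = 6343.2838 kJ, Qc = 3340.8502 kJ


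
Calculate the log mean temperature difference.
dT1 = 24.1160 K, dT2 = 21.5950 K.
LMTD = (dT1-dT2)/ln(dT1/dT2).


dT1/dT2 = 1.1167
ln(dT1/dT2) = 0.1104
LMTD = 2.5210 / 0.1104 = 22.8323 K

22.8323 K


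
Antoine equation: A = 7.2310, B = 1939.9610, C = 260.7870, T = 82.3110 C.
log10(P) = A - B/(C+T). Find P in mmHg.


C+T = 343.0980
B/(C+T) = 5.6542
log10(P) = 7.2310 - 5.6542 = 1.5768
P = 10^1.5768 = 37.7357 mmHg

37.7357 mmHg


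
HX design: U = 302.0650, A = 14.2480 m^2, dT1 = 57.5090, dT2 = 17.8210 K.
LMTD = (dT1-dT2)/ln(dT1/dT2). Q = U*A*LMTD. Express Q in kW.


LMTD = 33.8761 K
Q = 302.0650 * 14.2480 * 33.8761 = 145796.6479 W = 145.7966 kW

145.7966 kW


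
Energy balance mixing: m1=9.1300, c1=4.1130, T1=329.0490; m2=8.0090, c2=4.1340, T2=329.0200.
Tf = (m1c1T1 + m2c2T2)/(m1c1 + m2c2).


num = 23249.9370
den = 70.6609
Tf = 329.0354 K

329.0354 K


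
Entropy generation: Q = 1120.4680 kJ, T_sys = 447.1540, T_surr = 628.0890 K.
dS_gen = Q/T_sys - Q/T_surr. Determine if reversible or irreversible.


dS_sys = 1120.4680/447.1540 = 2.5058 kJ/K
dS_surr = -1120.4680/628.0890 = -1.7839 kJ/K
dS_gen = 2.5058 - 1.7839 = 0.7218 kJ/K (irreversible)

dS_gen = 0.7218 kJ/K, irreversible


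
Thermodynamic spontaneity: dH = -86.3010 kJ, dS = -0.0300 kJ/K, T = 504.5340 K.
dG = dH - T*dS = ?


T*dS = 504.5340 * -0.0300 = -15.1360 kJ
dG = -86.3010 + 15.1360 = -71.1650 kJ (spontaneous)

dG = -71.1650 kJ, spontaneous


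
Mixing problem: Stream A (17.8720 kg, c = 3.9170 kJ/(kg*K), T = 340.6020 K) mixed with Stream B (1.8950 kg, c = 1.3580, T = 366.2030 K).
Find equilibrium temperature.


num = 24786.1054
den = 72.5780
Tf = 341.5097 K

341.5097 K


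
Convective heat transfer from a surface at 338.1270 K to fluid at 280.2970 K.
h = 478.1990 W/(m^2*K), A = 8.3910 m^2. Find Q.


dT = 57.8300 K
Q = 478.1990 * 8.3910 * 57.8300 = 232046.7964 W

232046.7964 W


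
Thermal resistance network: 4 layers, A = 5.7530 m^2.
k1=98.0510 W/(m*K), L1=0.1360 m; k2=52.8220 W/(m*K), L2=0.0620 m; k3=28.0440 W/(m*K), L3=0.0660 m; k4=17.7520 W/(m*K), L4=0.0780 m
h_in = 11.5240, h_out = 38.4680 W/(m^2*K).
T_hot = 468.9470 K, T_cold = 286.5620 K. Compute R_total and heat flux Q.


R_conv_in = 1/(11.5240*5.7530) = 0.0151
R_1 = 0.1360/(98.0510*5.7530) = 0.0002
R_2 = 0.0620/(52.8220*5.7530) = 0.0002
R_3 = 0.0660/(28.0440*5.7530) = 0.0004
R_4 = 0.0780/(17.7520*5.7530) = 0.0008
R_conv_out = 1/(38.4680*5.7530) = 0.0045
R_total = 0.0212 K/W
Q = 182.3850 / 0.0212 = 8594.9224 W

R_total = 0.0212 K/W, Q = 8594.9224 W


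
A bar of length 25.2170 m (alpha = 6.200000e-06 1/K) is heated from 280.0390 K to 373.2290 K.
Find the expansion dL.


dT = 93.1900 K
dL = 6.200000e-06 * 25.2170 * 93.1900 = 0.014570 m
L_final = 25.231570 m

dL = 0.014570 m


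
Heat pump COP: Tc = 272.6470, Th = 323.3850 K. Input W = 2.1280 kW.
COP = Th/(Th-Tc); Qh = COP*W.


COP = 323.3850 / 50.7380 = 6.3736
Qh = 6.3736 * 2.1280 = 13.5631 kW

COP = 6.3736, Qh = 13.5631 kW


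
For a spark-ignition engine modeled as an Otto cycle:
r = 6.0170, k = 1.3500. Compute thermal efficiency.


r^(k-1) = 1.8741
eta = 1 - 1/1.8741 = 0.4664 = 46.6399%

46.6399%


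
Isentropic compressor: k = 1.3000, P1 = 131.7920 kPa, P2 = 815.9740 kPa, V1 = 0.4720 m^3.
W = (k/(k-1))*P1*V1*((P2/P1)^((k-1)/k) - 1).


(k-1)/k = 0.2308
(P2/P1)^exp = 1.5231
W = 4.3333 * 131.7920 * 0.4720 * (1.5231 - 1) = 140.9983 kJ

140.9983 kJ


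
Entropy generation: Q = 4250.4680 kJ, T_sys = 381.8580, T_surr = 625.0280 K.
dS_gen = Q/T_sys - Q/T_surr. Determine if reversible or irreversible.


dS_sys = 4250.4680/381.8580 = 11.1310 kJ/K
dS_surr = -4250.4680/625.0280 = -6.8004 kJ/K
dS_gen = 11.1310 - 6.8004 = 4.3306 kJ/K (irreversible)

dS_gen = 4.3306 kJ/K, irreversible


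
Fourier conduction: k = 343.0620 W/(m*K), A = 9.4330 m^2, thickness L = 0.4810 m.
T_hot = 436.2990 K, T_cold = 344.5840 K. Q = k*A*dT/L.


dT = 91.7150 K
Q = 343.0620 * 9.4330 * 91.7150 / 0.4810 = 617046.2874 W

617046.2874 W


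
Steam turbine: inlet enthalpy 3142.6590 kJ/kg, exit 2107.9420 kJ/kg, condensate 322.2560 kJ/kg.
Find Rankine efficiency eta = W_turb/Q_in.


W = 1034.7170 kJ/kg
Q_in = 2820.4030 kJ/kg
eta = 0.3669 = 36.6868%

eta = 36.6868%


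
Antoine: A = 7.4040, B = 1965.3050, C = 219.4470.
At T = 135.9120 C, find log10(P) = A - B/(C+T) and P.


C+T = 355.3590
B/(C+T) = 5.5305
log10(P) = 7.4040 - 5.5305 = 1.8735
P = 10^1.8735 = 74.7347 mmHg

74.7347 mmHg


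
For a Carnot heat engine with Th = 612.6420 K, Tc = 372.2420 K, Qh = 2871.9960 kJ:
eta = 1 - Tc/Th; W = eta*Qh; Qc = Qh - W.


eta = 1 - 372.2420/612.6420 = 0.3924
W = 0.3924 * 2871.9960 = 1126.9679 kJ
Qc = 2871.9960 - 1126.9679 = 1745.0281 kJ

eta = 39.2399%, W = 1126.9679 kJ, Qc = 1745.0281 kJ


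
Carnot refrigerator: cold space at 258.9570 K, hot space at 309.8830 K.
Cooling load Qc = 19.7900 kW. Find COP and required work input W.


COP = 258.9570 / 50.9260 = 5.0850
W = 19.7900 / 5.0850 = 3.8919 kW

COP = 5.0850, W = 3.8919 kW


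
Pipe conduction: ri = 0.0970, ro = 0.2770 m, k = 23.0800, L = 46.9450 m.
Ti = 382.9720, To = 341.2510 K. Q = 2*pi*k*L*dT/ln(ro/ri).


dT = 41.7210 K
ln(ro/ri) = 1.0493
Q = 2*pi*23.0800*46.9450*41.7210 / 1.0493 = 270680.7374 W

270680.7374 W


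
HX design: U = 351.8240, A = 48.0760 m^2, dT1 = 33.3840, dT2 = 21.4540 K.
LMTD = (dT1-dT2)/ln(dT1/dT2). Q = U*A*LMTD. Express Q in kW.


LMTD = 26.9808 K
Q = 351.8240 * 48.0760 * 26.9808 = 456361.7593 W = 456.3618 kW

456.3618 kW


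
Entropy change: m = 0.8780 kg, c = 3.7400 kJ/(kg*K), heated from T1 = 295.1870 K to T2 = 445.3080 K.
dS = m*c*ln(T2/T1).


T2/T1 = 1.5086
ln(T2/T1) = 0.4112
dS = 0.8780 * 3.7400 * 0.4112 = 1.3501 kJ/K

1.3501 kJ/K


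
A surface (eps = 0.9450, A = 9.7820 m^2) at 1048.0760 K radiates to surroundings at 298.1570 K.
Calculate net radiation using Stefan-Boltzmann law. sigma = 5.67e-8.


T^4 = 1.2066e+12
Tsurr^4 = 7.9028e+09
Q = 0.9450 * 5.67e-8 * 9.7820 * 1.1987e+12 = 628289.5812 W

628289.5812 W


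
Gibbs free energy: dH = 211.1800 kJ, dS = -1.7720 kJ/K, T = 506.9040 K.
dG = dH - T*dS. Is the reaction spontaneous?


T*dS = 506.9040 * -1.7720 = -898.2339 kJ
dG = 211.1800 + 898.2339 = 1109.4139 kJ (non-spontaneous)

dG = 1109.4139 kJ, non-spontaneous


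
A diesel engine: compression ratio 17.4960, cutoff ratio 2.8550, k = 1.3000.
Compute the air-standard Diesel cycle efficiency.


r^(k-1) = 2.3598
rc^k = 3.9110
eta = 0.4885 = 48.8467%

48.8467%


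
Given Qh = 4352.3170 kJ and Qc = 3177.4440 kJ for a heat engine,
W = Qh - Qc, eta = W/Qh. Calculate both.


W = 4352.3170 - 3177.4440 = 1174.8730 kJ
eta = 1174.8730 / 4352.3170 = 0.2699 = 26.9942%

W = 1174.8730 kJ, eta = 26.9942%


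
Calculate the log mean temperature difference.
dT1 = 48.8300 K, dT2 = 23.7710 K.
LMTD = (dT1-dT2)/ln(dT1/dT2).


dT1/dT2 = 2.0542
ln(dT1/dT2) = 0.7199
LMTD = 25.0590 / 0.7199 = 34.8100 K

34.8100 K


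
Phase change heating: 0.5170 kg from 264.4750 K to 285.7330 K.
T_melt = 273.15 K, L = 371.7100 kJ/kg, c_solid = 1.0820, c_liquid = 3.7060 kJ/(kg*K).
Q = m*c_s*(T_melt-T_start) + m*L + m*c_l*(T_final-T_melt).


Q1 (sensible, solid) = 0.5170 * 1.0820 * 8.6750 = 4.8527 kJ
Q2 (latent) = 0.5170 * 371.7100 = 192.1741 kJ
Q3 (sensible, liquid) = 0.5170 * 3.7060 * 12.5830 = 24.1091 kJ
Q_total = 221.1359 kJ

221.1359 kJ


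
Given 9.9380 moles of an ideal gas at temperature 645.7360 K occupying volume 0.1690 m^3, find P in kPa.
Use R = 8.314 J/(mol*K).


P = nRT/V = 9.9380 * 8.314 * 645.7360 / 0.1690
= 53353.6348 / 0.1690 = 315701.9810 Pa = 315.7020 kPa

315.7020 kPa


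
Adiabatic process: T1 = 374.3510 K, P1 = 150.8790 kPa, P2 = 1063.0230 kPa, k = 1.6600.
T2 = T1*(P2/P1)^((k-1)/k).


(k-1)/k = 0.3976
(P2/P1)^exp = 2.1733
T2 = 374.3510 * 2.1733 = 813.5821 K

813.5821 K


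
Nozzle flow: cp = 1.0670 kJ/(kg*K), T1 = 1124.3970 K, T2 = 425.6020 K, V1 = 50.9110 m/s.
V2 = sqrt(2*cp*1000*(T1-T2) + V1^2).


dT = 698.7950 K
2*cp*1000*dT = 1491228.5300
V1^2 = 2591.9299
V2 = sqrt(1493820.4599) = 1222.2195 m/s

1222.2195 m/s


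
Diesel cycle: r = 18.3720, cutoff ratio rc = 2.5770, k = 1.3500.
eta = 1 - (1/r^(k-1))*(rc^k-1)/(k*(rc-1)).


r^(k-1) = 2.7698
rc^k = 3.5893
eta = 0.5609 = 56.0909%

56.0909%


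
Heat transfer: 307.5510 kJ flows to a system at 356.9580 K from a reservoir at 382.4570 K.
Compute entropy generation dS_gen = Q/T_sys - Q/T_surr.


dS_sys = 307.5510/356.9580 = 0.8616 kJ/K
dS_surr = -307.5510/382.4570 = -0.8041 kJ/K
dS_gen = 0.8616 - 0.8041 = 0.0574 kJ/K (irreversible)

dS_gen = 0.0574 kJ/K, irreversible


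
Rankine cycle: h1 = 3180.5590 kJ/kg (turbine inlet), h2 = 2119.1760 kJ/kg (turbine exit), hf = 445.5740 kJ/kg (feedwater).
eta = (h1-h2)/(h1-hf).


W = 1061.3830 kJ/kg
Q_in = 2734.9850 kJ/kg
eta = 0.3881 = 38.8076%

eta = 38.8076%


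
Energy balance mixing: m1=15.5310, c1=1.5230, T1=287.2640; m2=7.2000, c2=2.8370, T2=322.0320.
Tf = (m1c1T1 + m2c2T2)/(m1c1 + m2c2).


num = 13372.8147
den = 44.0801
Tf = 303.3752 K

303.3752 K


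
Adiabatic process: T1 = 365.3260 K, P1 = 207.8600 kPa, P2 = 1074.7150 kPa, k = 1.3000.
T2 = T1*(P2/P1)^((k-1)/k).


(k-1)/k = 0.2308
(P2/P1)^exp = 1.4610
T2 = 365.3260 * 1.4610 = 533.7521 K

533.7521 K


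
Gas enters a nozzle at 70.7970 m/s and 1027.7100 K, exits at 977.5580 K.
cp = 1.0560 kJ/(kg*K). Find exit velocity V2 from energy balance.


dT = 50.1520 K
2*cp*1000*dT = 105921.0240
V1^2 = 5012.2152
V2 = sqrt(110933.2392) = 333.0664 m/s

333.0664 m/s


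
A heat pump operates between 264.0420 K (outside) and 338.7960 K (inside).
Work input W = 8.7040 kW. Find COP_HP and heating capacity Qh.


COP = 338.7960 / 74.7540 = 4.5321
Qh = 4.5321 * 8.7040 = 39.4478 kW

COP = 4.5321, Qh = 39.4478 kW


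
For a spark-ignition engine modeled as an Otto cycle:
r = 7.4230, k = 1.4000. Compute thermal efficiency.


r^(k-1) = 2.2296
eta = 1 - 1/2.2296 = 0.5515 = 55.1494%

55.1494%


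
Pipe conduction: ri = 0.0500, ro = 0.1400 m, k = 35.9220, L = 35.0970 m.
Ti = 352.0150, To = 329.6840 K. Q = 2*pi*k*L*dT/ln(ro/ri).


dT = 22.3310 K
ln(ro/ri) = 1.0296
Q = 2*pi*35.9220*35.0970*22.3310 / 1.0296 = 171807.3820 W

171807.3820 W
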